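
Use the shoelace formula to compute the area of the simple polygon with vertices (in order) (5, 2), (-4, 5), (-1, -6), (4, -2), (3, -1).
Area = 101/2

Shoelace formula: Area = (1/2) |Σ_i (x_i · y_{i+1} − x_{i+1} · y_i)| (indices mod n). Compute each cross term:
  (5)(5) − (-4)(2) = 33
  (-4)(-6) − (-1)(5) = 29
  (-1)(-2) − (4)(-6) = 26
  (4)(-1) − (3)(-2) = 2
  (3)(2) − (5)(-1) = 11
Sum = 101, so (signed) Area = 101/2 = 101/2, |Area| = 101/2.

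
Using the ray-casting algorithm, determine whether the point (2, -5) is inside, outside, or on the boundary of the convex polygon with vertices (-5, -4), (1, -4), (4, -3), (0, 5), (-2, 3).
The point (2, -5) lies strictly outside the polygon

Cast a horizontal ray to the right from the query point and count how many polygon edges it crosses (each edge strictly once or zero times, handled with the usual half-open convention). 
Parity of crossings → even ⇒ outside.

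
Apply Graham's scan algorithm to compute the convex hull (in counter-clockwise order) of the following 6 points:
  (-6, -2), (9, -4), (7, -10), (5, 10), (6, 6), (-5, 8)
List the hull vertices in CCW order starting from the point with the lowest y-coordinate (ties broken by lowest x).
Hull (CCW) = [(7, -10), (9, -4), (5, 10), (-5, 8), (-6, -2)]

Graham scan procedure:
  1. Find the pivot p₀ = point with lowest y (tie → lowest x): (7, -10).
  2. Sort the remaining points by polar angle around p₀.
  3. Walk through sorted points, maintaining a stack; pop the top while the last three entries make a non-left turn (cross product ≤ 0).
  4. Final stack is the convex hull in CCW order: (7, -10), (9, -4), (5, 10), (-5, 8), (-6, -2).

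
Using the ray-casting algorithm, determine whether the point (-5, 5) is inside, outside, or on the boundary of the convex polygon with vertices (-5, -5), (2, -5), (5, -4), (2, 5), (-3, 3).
The point (-5, 5) lies strictly outside the polygon

Cast a horizontal ray to the right from the query point and count how many polygon edges it crosses (each edge strictly once or zero times, handled with the usual half-open convention). 
Parity of crossings → even ⇒ outside.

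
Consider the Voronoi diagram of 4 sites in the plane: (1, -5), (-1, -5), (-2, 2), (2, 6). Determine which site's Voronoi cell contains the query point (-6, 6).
Nearest site = (-2, 2)

The Voronoi cell of site s contains exactly those query points closer to s than to any other site. Compute squared distances from q = (-6, 6) to each site:
  (-2 − -6)² + (2 − 6)² = 32
  (2 − -6)² + (6 − 6)² = 64
  (-1 − -6)² + (-5 − 6)² = 146
  (1 − -6)² + (-5 − 6)² = 170
Minimum is attained by (-2, 2), so q lies in its Voronoi cell.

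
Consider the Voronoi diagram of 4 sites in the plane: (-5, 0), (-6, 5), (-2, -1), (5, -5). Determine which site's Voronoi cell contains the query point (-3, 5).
Nearest site = (-6, 5)

The Voronoi cell of site s contains exactly those query points closer to s than to any other site. Compute squared distances from q = (-3, 5) to each site:
  (-6 − -3)² + (5 − 5)² = 9
  (-5 − -3)² + (0 − 5)² = 29
  (-2 − -3)² + (-1 − 5)² = 37
  (5 − -3)² + (-5 − 5)² = 164
Minimum is attained by (-6, 5), so q lies in its Voronoi cell.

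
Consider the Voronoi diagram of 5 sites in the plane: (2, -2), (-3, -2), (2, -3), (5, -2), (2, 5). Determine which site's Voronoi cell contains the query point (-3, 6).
Nearest site = (2, 5)

The Voronoi cell of site s contains exactly those query points closer to s than to any other site. Compute squared distances from q = (-3, 6) to each site:
  (2 − -3)² + (5 − 6)² = 26
  (-3 − -3)² + (-2 − 6)² = 64
  (2 − -3)² + (-2 − 6)² = 89
  (2 − -3)² + (-3 − 6)² = 106
  (5 − -3)² + (-2 − 6)² = 128
Minimum is attained by (2, 5), so q lies in its Voronoi cell.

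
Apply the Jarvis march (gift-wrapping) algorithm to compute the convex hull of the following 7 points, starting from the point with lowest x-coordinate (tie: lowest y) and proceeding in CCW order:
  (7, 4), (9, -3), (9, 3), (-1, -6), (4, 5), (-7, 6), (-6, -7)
Hull (CCW) = [(-7, 6), (-6, -7), (-1, -6), (9, -3), (9, 3), (7, 4), (4, 5)]

Jarvis march: at each step, from the current hull vertex p, select the next vertex q as the point such that every other point lies strictly to the left of (or on) the directed line p → q. (Equivalently: for every other point r, the cross product (q − p) × (r − p) ≥ 0.)
Starting point (lowest x, tie lowest y): (-7, 6). Wrap until returning to start. Resulting hull: (-7, 6), (-6, -7), (-1, -6), (9, -3), (9, 3), (7, 4), (4, 5).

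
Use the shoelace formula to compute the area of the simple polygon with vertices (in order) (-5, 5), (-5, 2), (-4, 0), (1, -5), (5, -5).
Area = 63/2

Shoelace formula: Area = (1/2) |Σ_i (x_i · y_{i+1} − x_{i+1} · y_i)| (indices mod n). Compute each cross term:
  (-5)(2) − (-5)(5) = 15
  (-5)(0) − (-4)(2) = 8
  (-4)(-5) − (1)(0) = 20
  (1)(-5) − (5)(-5) = 20
  (5)(5) − (-5)(-5) = 0
Sum = 63, so (signed) Area = 63/2 = 63/2, |Area| = 63/2.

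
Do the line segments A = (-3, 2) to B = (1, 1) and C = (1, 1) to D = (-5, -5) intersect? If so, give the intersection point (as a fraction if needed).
Yes; intersection at (1, 1) (t = 1 on AB, s = 0 on CD)

Parametrize AB as A + t(B − A) = (-3 + 4 t, 2 + -1 t) and CD as C + s(D − C) = (1 + -6 s, 1 + -6 s). Solve the linear system for (t, s). Determinant = 30 ≠ 0, so a unique intersection of the containing lines exists. Solution: t = 1, s = 0 — both in [0, 1], so the segments cross. Intersection point: (1, 1).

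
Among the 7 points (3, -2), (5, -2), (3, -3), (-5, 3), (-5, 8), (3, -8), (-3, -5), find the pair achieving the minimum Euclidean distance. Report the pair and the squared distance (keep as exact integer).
Pair = ((3, -2), (3, -3)); squared distance = 1

Compute all C(7, 2) = 21 pairwise squared distances (x_i − x_j)² + (y_i − y_j)². The minimum is 1, attained by the pair ((3, -2), (3, -3)).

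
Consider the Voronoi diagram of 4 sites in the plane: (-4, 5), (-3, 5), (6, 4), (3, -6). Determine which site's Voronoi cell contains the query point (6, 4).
Nearest site = (6, 4)

The Voronoi cell of site s contains exactly those query points closer to s than to any other site. Compute squared distances from q = (6, 4) to each site:
  (6 − 6)² + (4 − 4)² = 0
  (-3 − 6)² + (5 − 4)² = 82
  (-4 − 6)² + (5 − 4)² = 101
  (3 − 6)² + (-6 − 4)² = 109
Minimum is attained by (6, 4), so q lies in its Voronoi cell.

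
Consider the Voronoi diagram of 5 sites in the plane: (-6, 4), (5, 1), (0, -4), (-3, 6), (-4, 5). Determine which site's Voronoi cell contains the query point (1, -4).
Nearest site = (0, -4)

The Voronoi cell of site s contains exactly those query points closer to s than to any other site. Compute squared distances from q = (1, -4) to each site:
  (0 − 1)² + (-4 − -4)² = 1
  (5 − 1)² + (1 − -4)² = 41
  (-4 − 1)² + (5 − -4)² = 106
  (-6 − 1)² + (4 − -4)² = 113
  (-3 − 1)² + (6 − -4)² = 116
Minimum is attained by (0, -4), so q lies in its Voronoi cell.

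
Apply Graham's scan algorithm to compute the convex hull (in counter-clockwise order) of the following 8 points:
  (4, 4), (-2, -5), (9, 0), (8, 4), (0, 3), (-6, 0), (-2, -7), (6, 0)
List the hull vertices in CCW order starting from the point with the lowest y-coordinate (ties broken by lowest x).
Hull (CCW) = [(-2, -7), (9, 0), (8, 4), (4, 4), (0, 3), (-6, 0)]

Graham scan procedure:
  1. Find the pivot p₀ = point with lowest y (tie → lowest x): (-2, -7).
  2. Sort the remaining points by polar angle around p₀.
  3. Walk through sorted points, maintaining a stack; pop the top while the last three entries make a non-left turn (cross product ≤ 0).
  4. Final stack is the convex hull in CCW order: (-2, -7), (9, 0), (8, 4), (4, 4), (0, 3), (-6, 0).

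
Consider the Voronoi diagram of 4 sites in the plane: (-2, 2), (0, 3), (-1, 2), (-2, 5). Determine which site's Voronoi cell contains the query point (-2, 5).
Nearest site = (-2, 5)

The Voronoi cell of site s contains exactly those query points closer to s than to any other site. Compute squared distances from q = (-2, 5) to each site:
  (-2 − -2)² + (5 − 5)² = 0
  (0 − -2)² + (3 − 5)² = 8
  (-2 − -2)² + (2 − 5)² = 9
  (-1 − -2)² + (2 − 5)² = 10
Minimum is attained by (-2, 5), so q lies in its Voronoi cell.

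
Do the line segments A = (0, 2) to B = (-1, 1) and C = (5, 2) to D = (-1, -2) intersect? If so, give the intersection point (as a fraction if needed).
No (intersection of containing lines falls outside at least one segment)

Parametrize and solve: t = 10, s = 5/2. At least one of these is outside [0, 1], so the segments do not intersect.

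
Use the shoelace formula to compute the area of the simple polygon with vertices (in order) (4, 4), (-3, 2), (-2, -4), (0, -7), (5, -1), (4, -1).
Area = 52

Shoelace formula: Area = (1/2) |Σ_i (x_i · y_{i+1} − x_{i+1} · y_i)| (indices mod n). Compute each cross term:
  (4)(2) − (-3)(4) = 20
  (-3)(-4) − (-2)(2) = 16
  (-2)(-7) − (0)(-4) = 14
  (0)(-1) − (5)(-7) = 35
  (5)(-1) − (4)(-1) = -1
  (4)(4) − (4)(-1) = 20
Sum = 104, so (signed) Area = 104/2 = 52, |Area| = 52.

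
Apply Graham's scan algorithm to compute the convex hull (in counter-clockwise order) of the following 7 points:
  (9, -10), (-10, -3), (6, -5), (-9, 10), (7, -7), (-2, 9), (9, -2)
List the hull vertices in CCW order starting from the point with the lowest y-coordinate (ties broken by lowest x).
Hull (CCW) = [(9, -10), (9, -2), (-2, 9), (-9, 10), (-10, -3)]

Graham scan procedure:
  1. Find the pivot p₀ = point with lowest y (tie → lowest x): (9, -10).
  2. Sort the remaining points by polar angle around p₀.
  3. Walk through sorted points, maintaining a stack; pop the top while the last three entries make a non-left turn (cross product ≤ 0).
  4. Final stack is the convex hull in CCW order: (9, -10), (9, -2), (-2, 9), (-9, 10), (-10, -3).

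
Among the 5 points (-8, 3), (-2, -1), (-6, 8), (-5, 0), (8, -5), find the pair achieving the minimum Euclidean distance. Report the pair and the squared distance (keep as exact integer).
Pair = ((-2, -1), (-5, 0)); squared distance = 10

Compute all C(5, 2) = 10 pairwise squared distances (x_i − x_j)² + (y_i − y_j)². The minimum is 10, attained by the pair ((-2, -1), (-5, 0)).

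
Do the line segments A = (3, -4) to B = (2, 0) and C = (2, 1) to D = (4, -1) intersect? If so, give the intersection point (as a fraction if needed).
No (intersection of containing lines falls outside at least one segment)

Parametrize and solve: t = 4/3, s = -1/6. At least one of these is outside [0, 1], so the segments do not intersect.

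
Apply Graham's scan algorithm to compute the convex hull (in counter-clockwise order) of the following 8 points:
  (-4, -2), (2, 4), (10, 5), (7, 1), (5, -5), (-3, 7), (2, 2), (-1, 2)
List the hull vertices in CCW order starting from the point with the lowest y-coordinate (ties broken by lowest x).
Hull (CCW) = [(5, -5), (10, 5), (-3, 7), (-4, -2)]

Graham scan procedure:
  1. Find the pivot p₀ = point with lowest y (tie → lowest x): (5, -5).
  2. Sort the remaining points by polar angle around p₀.
  3. Walk through sorted points, maintaining a stack; pop the top while the last three entries make a non-left turn (cross product ≤ 0).
  4. Final stack is the convex hull in CCW order: (5, -5), (10, 5), (-3, 7), (-4, -2).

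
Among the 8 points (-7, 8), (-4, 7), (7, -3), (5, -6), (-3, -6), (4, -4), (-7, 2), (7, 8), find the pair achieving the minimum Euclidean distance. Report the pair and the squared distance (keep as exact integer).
Pair = ((5, -6), (4, -4)); squared distance = 5

Compute all C(8, 2) = 28 pairwise squared distances (x_i − x_j)² + (y_i − y_j)². The minimum is 5, attained by the pair ((5, -6), (4, -4)).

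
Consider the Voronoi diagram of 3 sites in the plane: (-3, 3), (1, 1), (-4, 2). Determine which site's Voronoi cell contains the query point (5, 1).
Nearest site = (1, 1)

The Voronoi cell of site s contains exactly those query points closer to s than to any other site. Compute squared distances from q = (5, 1) to each site:
  (1 − 5)² + (1 − 1)² = 16
  (-3 − 5)² + (3 − 1)² = 68
  (-4 − 5)² + (2 − 1)² = 82
Minimum is attained by (1, 1), so q lies in its Voronoi cell.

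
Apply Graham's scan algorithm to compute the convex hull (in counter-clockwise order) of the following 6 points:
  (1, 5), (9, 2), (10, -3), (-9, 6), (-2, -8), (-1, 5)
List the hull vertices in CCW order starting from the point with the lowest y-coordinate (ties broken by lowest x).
Hull (CCW) = [(-2, -8), (10, -3), (9, 2), (1, 5), (-9, 6)]

Graham scan procedure:
  1. Find the pivot p₀ = point with lowest y (tie → lowest x): (-2, -8).
  2. Sort the remaining points by polar angle around p₀.
  3. Walk through sorted points, maintaining a stack; pop the top while the last three entries make a non-left turn (cross product ≤ 0).
  4. Final stack is the convex hull in CCW order: (-2, -8), (10, -3), (9, 2), (1, 5), (-9, 6).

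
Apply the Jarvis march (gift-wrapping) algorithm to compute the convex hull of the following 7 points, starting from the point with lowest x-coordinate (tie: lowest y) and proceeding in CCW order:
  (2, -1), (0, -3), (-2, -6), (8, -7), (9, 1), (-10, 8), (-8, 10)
Hull (CCW) = [(-10, 8), (-2, -6), (8, -7), (9, 1), (-8, 10)]

Jarvis march: at each step, from the current hull vertex p, select the next vertex q as the point such that every other point lies strictly to the left of (or on) the directed line p → q. (Equivalently: for every other point r, the cross product (q − p) × (r − p) ≥ 0.)
Starting point (lowest x, tie lowest y): (-10, 8). Wrap until returning to start. Resulting hull: (-10, 8), (-2, -6), (8, -7), (9, 1), (-8, 10).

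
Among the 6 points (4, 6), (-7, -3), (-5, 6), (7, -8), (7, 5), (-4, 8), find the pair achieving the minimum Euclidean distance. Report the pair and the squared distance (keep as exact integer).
Pair = ((-5, 6), (-4, 8)); squared distance = 5

Compute all C(6, 2) = 15 pairwise squared distances (x_i − x_j)² + (y_i − y_j)². The minimum is 5, attained by the pair ((-5, 6), (-4, 8)).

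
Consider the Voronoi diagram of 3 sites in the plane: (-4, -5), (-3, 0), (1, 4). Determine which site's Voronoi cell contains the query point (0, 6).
Nearest site = (1, 4)

The Voronoi cell of site s contains exactly those query points closer to s than to any other site. Compute squared distances from q = (0, 6) to each site:
  (1 − 0)² + (4 − 6)² = 5
  (-3 − 0)² + (0 − 6)² = 45
  (-4 − 0)² + (-5 − 6)² = 137
Minimum is attained by (1, 4), so q lies in its Voronoi cell.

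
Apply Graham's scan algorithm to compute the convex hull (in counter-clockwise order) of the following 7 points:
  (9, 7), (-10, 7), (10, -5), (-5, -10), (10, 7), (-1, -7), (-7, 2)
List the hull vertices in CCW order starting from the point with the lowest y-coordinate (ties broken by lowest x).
Hull (CCW) = [(-5, -10), (10, -5), (10, 7), (-10, 7)]

Graham scan procedure:
  1. Find the pivot p₀ = point with lowest y (tie → lowest x): (-5, -10).
  2. Sort the remaining points by polar angle around p₀.
  3. Walk through sorted points, maintaining a stack; pop the top while the last three entries make a non-left turn (cross product ≤ 0).
  4. Final stack is the convex hull in CCW order: (-5, -10), (10, -5), (10, 7), (-10, 7).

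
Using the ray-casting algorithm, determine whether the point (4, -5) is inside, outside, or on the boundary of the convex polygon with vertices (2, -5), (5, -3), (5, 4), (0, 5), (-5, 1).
The point (4, -5) lies strictly outside the polygon

Cast a horizontal ray to the right from the query point and count how many polygon edges it crosses (each edge strictly once or zero times, handled with the usual half-open convention). 
Parity of crossings → even ⇒ outside.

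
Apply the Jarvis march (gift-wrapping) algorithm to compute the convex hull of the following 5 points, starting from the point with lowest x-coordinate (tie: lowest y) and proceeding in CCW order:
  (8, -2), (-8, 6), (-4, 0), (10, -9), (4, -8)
Hull (CCW) = [(-8, 6), (-4, 0), (4, -8), (10, -9), (8, -2)]

Jarvis march: at each step, from the current hull vertex p, select the next vertex q as the point such that every other point lies strictly to the left of (or on) the directed line p → q. (Equivalently: for every other point r, the cross product (q − p) × (r − p) ≥ 0.)
Starting point (lowest x, tie lowest y): (-8, 6). Wrap until returning to start. Resulting hull: (-8, 6), (-4, 0), (4, -8), (10, -9), (8, -2).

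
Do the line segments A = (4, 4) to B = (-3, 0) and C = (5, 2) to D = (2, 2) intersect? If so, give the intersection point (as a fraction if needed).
No (intersection of containing lines falls outside at least one segment)

Parametrize and solve: t = 1/2, s = 3/2. At least one of these is outside [0, 1], so the segments do not intersect.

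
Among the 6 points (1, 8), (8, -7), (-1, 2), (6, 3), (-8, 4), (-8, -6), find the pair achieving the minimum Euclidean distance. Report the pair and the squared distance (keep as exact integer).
Pair = ((1, 8), (-1, 2)); squared distance = 40

Compute all C(6, 2) = 15 pairwise squared distances (x_i − x_j)² + (y_i − y_j)². The minimum is 40, attained by the pair ((1, 8), (-1, 2)).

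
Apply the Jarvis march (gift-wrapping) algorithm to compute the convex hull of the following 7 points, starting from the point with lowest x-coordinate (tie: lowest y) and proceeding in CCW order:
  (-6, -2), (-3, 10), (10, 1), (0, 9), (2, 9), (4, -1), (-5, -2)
Hull (CCW) = [(-6, -2), (-5, -2), (4, -1), (10, 1), (2, 9), (-3, 10)]

Jarvis march: at each step, from the current hull vertex p, select the next vertex q as the point such that every other point lies strictly to the left of (or on) the directed line p → q. (Equivalently: for every other point r, the cross product (q − p) × (r − p) ≥ 0.)
Starting point (lowest x, tie lowest y): (-6, -2). Wrap until returning to start. Resulting hull: (-6, -2), (-5, -2), (4, -1), (10, 1), (2, 9), (-3, 10).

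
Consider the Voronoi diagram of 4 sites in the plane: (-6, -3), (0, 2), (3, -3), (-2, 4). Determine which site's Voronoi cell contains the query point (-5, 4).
Nearest site = (-2, 4)

The Voronoi cell of site s contains exactly those query points closer to s than to any other site. Compute squared distances from q = (-5, 4) to each site:
  (-2 − -5)² + (4 − 4)² = 9
  (0 − -5)² + (2 − 4)² = 29
  (-6 − -5)² + (-3 − 4)² = 50
  (3 − -5)² + (-3 − 4)² = 113
Minimum is attained by (-2, 4), so q lies in its Voronoi cell.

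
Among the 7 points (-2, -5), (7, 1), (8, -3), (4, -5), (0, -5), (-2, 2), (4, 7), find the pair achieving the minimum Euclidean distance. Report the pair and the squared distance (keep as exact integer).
Pair = ((-2, -5), (0, -5)); squared distance = 4

Compute all C(7, 2) = 21 pairwise squared distances (x_i − x_j)² + (y_i − y_j)². The minimum is 4, attained by the pair ((-2, -5), (0, -5)).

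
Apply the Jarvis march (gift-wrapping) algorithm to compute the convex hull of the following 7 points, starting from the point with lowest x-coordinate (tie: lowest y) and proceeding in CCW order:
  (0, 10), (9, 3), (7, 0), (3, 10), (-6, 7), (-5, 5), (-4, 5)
Hull (CCW) = [(-6, 7), (-5, 5), (7, 0), (9, 3), (3, 10), (0, 10)]

Jarvis march: at each step, from the current hull vertex p, select the next vertex q as the point such that every other point lies strictly to the left of (or on) the directed line p → q. (Equivalently: for every other point r, the cross product (q − p) × (r − p) ≥ 0.)
Starting point (lowest x, tie lowest y): (-6, 7). Wrap until returning to start. Resulting hull: (-6, 7), (-5, 5), (7, 0), (9, 3), (3, 10), (0, 10).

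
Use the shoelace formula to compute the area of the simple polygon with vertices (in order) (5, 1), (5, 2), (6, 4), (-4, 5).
Area = 15

Shoelace formula: Area = (1/2) |Σ_i (x_i · y_{i+1} − x_{i+1} · y_i)| (indices mod n). Compute each cross term:
  (5)(2) − (5)(1) = 5
  (5)(4) − (6)(2) = 8
  (6)(5) − (-4)(4) = 46
  (-4)(1) − (5)(5) = -29
Sum = 30, so (signed) Area = 30/2 = 15, |Area| = 15.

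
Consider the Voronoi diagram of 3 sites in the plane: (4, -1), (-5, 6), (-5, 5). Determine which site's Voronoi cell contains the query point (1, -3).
Nearest site = (4, -1)

The Voronoi cell of site s contains exactly those query points closer to s than to any other site. Compute squared distances from q = (1, -3) to each site:
  (4 − 1)² + (-1 − -3)² = 13
  (-5 − 1)² + (5 − -3)² = 100
  (-5 − 1)² + (6 − -3)² = 117
Minimum is attained by (4, -1), so q lies in its Voronoi cell.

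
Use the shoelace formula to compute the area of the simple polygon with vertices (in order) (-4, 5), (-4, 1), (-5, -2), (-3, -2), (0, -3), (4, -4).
Area = 29

Shoelace formula: Area = (1/2) |Σ_i (x_i · y_{i+1} − x_{i+1} · y_i)| (indices mod n). Compute each cross term:
  (-4)(1) − (-4)(5) = 16
  (-4)(-2) − (-5)(1) = 13
  (-5)(-2) − (-3)(-2) = 4
  (-3)(-3) − (0)(-2) = 9
  (0)(-4) − (4)(-3) = 12
  (4)(5) − (-4)(-4) = 4
Sum = 58, so (signed) Area = 58/2 = 29, |Area| = 29.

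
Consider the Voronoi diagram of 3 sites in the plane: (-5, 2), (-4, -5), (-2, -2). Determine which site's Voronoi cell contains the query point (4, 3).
Nearest site = (-2, -2)

The Voronoi cell of site s contains exactly those query points closer to s than to any other site. Compute squared distances from q = (4, 3) to each site:
  (-2 − 4)² + (-2 − 3)² = 61
  (-5 − 4)² + (2 − 3)² = 82
  (-4 − 4)² + (-5 − 3)² = 128
Minimum is attained by (-2, -2), so q lies in its Voronoi cell.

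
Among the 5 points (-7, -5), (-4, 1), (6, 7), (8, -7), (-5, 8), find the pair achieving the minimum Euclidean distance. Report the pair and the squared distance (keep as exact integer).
Pair = ((-7, -5), (-4, 1)); squared distance = 45

Compute all C(5, 2) = 10 pairwise squared distances (x_i − x_j)² + (y_i − y_j)². The minimum is 45, attained by the pair ((-7, -5), (-4, 1)).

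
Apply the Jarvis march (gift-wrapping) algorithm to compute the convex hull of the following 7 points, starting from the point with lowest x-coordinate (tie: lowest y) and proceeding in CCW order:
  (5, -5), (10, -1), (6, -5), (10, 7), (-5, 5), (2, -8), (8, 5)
Hull (CCW) = [(-5, 5), (2, -8), (6, -5), (10, -1), (10, 7)]

Jarvis march: at each step, from the current hull vertex p, select the next vertex q as the point such that every other point lies strictly to the left of (or on) the directed line p → q. (Equivalently: for every other point r, the cross product (q − p) × (r − p) ≥ 0.)
Starting point (lowest x, tie lowest y): (-5, 5). Wrap until returning to start. Resulting hull: (-5, 5), (2, -8), (6, -5), (10, -1), (10, 7).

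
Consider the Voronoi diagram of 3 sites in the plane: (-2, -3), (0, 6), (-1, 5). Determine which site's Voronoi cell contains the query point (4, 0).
Nearest site = (-2, -3)

The Voronoi cell of site s contains exactly those query points closer to s than to any other site. Compute squared distances from q = (4, 0) to each site:
  (-2 − 4)² + (-3 − 0)² = 45
  (-1 − 4)² + (5 − 0)² = 50
  (0 − 4)² + (6 − 0)² = 52
Minimum is attained by (-2, -3), so q lies in its Voronoi cell.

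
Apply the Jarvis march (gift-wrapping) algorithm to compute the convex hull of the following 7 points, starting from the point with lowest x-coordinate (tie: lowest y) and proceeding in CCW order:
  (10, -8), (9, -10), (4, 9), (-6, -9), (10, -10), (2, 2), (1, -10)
Hull (CCW) = [(-6, -9), (1, -10), (10, -10), (10, -8), (4, 9)]

Jarvis march: at each step, from the current hull vertex p, select the next vertex q as the point such that every other point lies strictly to the left of (or on) the directed line p → q. (Equivalently: for every other point r, the cross product (q − p) × (r − p) ≥ 0.)
Starting point (lowest x, tie lowest y): (-6, -9). Wrap until returning to start. Resulting hull: (-6, -9), (1, -10), (10, -10), (10, -8), (4, 9).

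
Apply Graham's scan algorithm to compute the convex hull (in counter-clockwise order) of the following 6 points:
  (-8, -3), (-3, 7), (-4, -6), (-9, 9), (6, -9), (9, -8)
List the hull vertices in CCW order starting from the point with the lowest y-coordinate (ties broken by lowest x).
Hull (CCW) = [(6, -9), (9, -8), (-3, 7), (-9, 9), (-8, -3), (-4, -6)]

Graham scan procedure:
  1. Find the pivot p₀ = point with lowest y (tie → lowest x): (6, -9).
  2. Sort the remaining points by polar angle around p₀.
  3. Walk through sorted points, maintaining a stack; pop the top while the last three entries make a non-left turn (cross product ≤ 0).
  4. Final stack is the convex hull in CCW order: (6, -9), (9, -8), (-3, 7), (-9, 9), (-8, -3), (-4, -6).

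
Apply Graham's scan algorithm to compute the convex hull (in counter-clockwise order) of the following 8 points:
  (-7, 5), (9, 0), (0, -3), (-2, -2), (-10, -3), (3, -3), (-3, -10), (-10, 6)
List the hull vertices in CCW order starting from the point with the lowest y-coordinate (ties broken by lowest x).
Hull (CCW) = [(-3, -10), (9, 0), (-10, 6), (-10, -3)]

Graham scan procedure:
  1. Find the pivot p₀ = point with lowest y (tie → lowest x): (-3, -10).
  2. Sort the remaining points by polar angle around p₀.
  3. Walk through sorted points, maintaining a stack; pop the top while the last three entries make a non-left turn (cross product ≤ 0).
  4. Final stack is the convex hull in CCW order: (-3, -10), (9, 0), (-10, 6), (-10, -3).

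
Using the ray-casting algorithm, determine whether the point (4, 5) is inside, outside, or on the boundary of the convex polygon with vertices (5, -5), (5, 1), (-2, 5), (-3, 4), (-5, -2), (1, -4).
The point (4, 5) lies strictly outside the polygon

Cast a horizontal ray to the right from the query point and count how many polygon edges it crosses (each edge strictly once or zero times, handled with the usual half-open convention). 
Parity of crossings → even ⇒ outside.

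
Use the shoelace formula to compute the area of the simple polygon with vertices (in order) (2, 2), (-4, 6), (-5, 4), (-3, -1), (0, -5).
Area = 38

Shoelace formula: Area = (1/2) |Σ_i (x_i · y_{i+1} − x_{i+1} · y_i)| (indices mod n). Compute each cross term:
  (2)(6) − (-4)(2) = 20
  (-4)(4) − (-5)(6) = 14
  (-5)(-1) − (-3)(4) = 17
  (-3)(-5) − (0)(-1) = 15
  (0)(2) − (2)(-5) = 10
Sum = 76, so (signed) Area = 76/2 = 38, |Area| = 38.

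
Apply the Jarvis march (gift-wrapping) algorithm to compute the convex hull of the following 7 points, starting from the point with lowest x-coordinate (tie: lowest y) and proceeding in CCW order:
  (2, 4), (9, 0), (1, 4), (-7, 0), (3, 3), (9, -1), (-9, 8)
Hull (CCW) = [(-9, 8), (-7, 0), (9, -1), (9, 0), (2, 4)]

Jarvis march: at each step, from the current hull vertex p, select the next vertex q as the point such that every other point lies strictly to the left of (or on) the directed line p → q. (Equivalently: for every other point r, the cross product (q − p) × (r − p) ≥ 0.)
Starting point (lowest x, tie lowest y): (-9, 8). Wrap until returning to start. Resulting hull: (-9, 8), (-7, 0), (9, -1), (9, 0), (2, 4).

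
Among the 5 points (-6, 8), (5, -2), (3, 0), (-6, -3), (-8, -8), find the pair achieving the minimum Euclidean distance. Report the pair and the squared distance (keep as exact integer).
Pair = ((5, -2), (3, 0)); squared distance = 8

Compute all C(5, 2) = 10 pairwise squared distances (x_i − x_j)² + (y_i − y_j)². The minimum is 8, attained by the pair ((5, -2), (3, 0)).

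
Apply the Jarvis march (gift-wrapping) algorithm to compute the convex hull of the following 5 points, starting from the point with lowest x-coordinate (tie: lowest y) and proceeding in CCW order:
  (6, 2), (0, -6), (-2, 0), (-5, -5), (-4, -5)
Hull (CCW) = [(-5, -5), (0, -6), (6, 2), (-2, 0)]

Jarvis march: at each step, from the current hull vertex p, select the next vertex q as the point such that every other point lies strictly to the left of (or on) the directed line p → q. (Equivalently: for every other point r, the cross product (q − p) × (r − p) ≥ 0.)
Starting point (lowest x, tie lowest y): (-5, -5). Wrap until returning to start. Resulting hull: (-5, -5), (0, -6), (6, 2), (-2, 0).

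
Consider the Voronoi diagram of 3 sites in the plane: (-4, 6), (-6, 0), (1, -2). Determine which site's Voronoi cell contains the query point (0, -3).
Nearest site = (1, -2)

The Voronoi cell of site s contains exactly those query points closer to s than to any other site. Compute squared distances from q = (0, -3) to each site:
  (1 − 0)² + (-2 − -3)² = 2
  (-6 − 0)² + (0 − -3)² = 45
  (-4 − 0)² + (6 − -3)² = 97
Minimum is attained by (1, -2), so q lies in its Voronoi cell.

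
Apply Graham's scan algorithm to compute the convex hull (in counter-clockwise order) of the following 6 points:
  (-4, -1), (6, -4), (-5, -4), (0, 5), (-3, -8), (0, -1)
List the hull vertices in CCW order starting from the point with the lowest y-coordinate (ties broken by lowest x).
Hull (CCW) = [(-3, -8), (6, -4), (0, 5), (-4, -1), (-5, -4)]

Graham scan procedure:
  1. Find the pivot p₀ = point with lowest y (tie → lowest x): (-3, -8).
  2. Sort the remaining points by polar angle around p₀.
  3. Walk through sorted points, maintaining a stack; pop the top while the last three entries make a non-left turn (cross product ≤ 0).
  4. Final stack is the convex hull in CCW order: (-3, -8), (6, -4), (0, 5), (-4, -1), (-5, -4).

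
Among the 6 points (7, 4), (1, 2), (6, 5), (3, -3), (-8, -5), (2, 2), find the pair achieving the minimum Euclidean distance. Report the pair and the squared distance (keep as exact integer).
Pair = ((1, 2), (2, 2)); squared distance = 1

Compute all C(6, 2) = 15 pairwise squared distances (x_i − x_j)² + (y_i − y_j)². The minimum is 1, attained by the pair ((1, 2), (2, 2)).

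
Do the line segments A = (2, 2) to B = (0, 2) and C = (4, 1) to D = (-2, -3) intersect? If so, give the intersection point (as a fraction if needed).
No (intersection of containing lines falls outside at least one segment)

Parametrize and solve: t = -7/4, s = -1/4. At least one of these is outside [0, 1], so the segments do not intersect.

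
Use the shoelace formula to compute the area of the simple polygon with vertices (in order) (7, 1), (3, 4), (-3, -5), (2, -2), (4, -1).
Area = 55/2

Shoelace formula: Area = (1/2) |Σ_i (x_i · y_{i+1} − x_{i+1} · y_i)| (indices mod n). Compute each cross term:
  (7)(4) − (3)(1) = 25
  (3)(-5) − (-3)(4) = -3
  (-3)(-2) − (2)(-5) = 16
  (2)(-1) − (4)(-2) = 6
  (4)(1) − (7)(-1) = 11
Sum = 55, so (signed) Area = 55/2 = 55/2, |Area| = 55/2.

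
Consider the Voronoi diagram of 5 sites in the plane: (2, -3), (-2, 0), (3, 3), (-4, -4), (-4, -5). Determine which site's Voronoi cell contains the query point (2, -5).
Nearest site = (2, -3)

The Voronoi cell of site s contains exactly those query points closer to s than to any other site. Compute squared distances from q = (2, -5) to each site:
  (2 − 2)² + (-3 − -5)² = 4
  (-4 − 2)² + (-5 − -5)² = 36
  (-4 − 2)² + (-4 − -5)² = 37
  (-2 − 2)² + (0 − -5)² = 41
  (3 − 2)² + (3 − -5)² = 65
Minimum is attained by (2, -3), so q lies in its Voronoi cell.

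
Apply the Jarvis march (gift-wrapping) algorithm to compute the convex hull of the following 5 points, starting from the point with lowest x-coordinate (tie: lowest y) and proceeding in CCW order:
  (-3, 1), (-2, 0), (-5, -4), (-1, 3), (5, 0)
Hull (CCW) = [(-5, -4), (5, 0), (-1, 3), (-3, 1)]

Jarvis march: at each step, from the current hull vertex p, select the next vertex q as the point such that every other point lies strictly to the left of (or on) the directed line p → q. (Equivalently: for every other point r, the cross product (q − p) × (r − p) ≥ 0.)
Starting point (lowest x, tie lowest y): (-5, -4). Wrap until returning to start. Resulting hull: (-5, -4), (5, 0), (-1, 3), (-3, 1).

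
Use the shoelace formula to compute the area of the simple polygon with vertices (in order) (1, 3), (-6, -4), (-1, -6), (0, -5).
Area = 28

Shoelace formula: Area = (1/2) |Σ_i (x_i · y_{i+1} − x_{i+1} · y_i)| (indices mod n). Compute each cross term:
  (1)(-4) − (-6)(3) = 14
  (-6)(-6) − (-1)(-4) = 32
  (-1)(-5) − (0)(-6) = 5
  (0)(3) − (1)(-5) = 5
Sum = 56, so (signed) Area = 56/2 = 28, |Area| = 28.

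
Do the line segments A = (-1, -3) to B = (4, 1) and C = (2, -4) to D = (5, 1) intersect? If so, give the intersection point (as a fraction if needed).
No (intersection of containing lines falls outside at least one segment)

Parametrize and solve: t = 18/13, s = 17/13. At least one of these is outside [0, 1], so the segments do not intersect.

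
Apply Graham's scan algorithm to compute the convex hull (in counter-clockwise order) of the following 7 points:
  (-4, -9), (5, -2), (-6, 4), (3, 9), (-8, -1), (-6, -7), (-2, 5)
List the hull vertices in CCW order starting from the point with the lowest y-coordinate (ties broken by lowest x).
Hull (CCW) = [(-4, -9), (5, -2), (3, 9), (-6, 4), (-8, -1), (-6, -7)]

Graham scan procedure:
  1. Find the pivot p₀ = point with lowest y (tie → lowest x): (-4, -9).
  2. Sort the remaining points by polar angle around p₀.
  3. Walk through sorted points, maintaining a stack; pop the top while the last three entries make a non-left turn (cross product ≤ 0).
  4. Final stack is the convex hull in CCW order: (-4, -9), (5, -2), (3, 9), (-6, 4), (-8, -1), (-6, -7).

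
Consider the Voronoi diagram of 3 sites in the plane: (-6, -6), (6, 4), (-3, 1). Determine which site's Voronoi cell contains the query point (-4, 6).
Nearest site = (-3, 1)

The Voronoi cell of site s contains exactly those query points closer to s than to any other site. Compute squared distances from q = (-4, 6) to each site:
  (-3 − -4)² + (1 − 6)² = 26
  (6 − -4)² + (4 − 6)² = 104
  (-6 − -4)² + (-6 − 6)² = 148
Minimum is attained by (-3, 1), so q lies in its Voronoi cell.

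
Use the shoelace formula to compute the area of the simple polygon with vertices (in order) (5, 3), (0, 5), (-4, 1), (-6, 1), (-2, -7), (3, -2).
Area = 135/2

Shoelace formula: Area = (1/2) |Σ_i (x_i · y_{i+1} − x_{i+1} · y_i)| (indices mod n). Compute each cross term:
  (5)(5) − (0)(3) = 25
  (0)(1) − (-4)(5) = 20
  (-4)(1) − (-6)(1) = 2
  (-6)(-7) − (-2)(1) = 44
  (-2)(-2) − (3)(-7) = 25
  (3)(3) − (5)(-2) = 19
Sum = 135, so (signed) Area = 135/2 = 135/2, |Area| = 135/2.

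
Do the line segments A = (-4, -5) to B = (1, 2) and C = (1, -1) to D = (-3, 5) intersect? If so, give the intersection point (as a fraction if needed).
Yes; intersection at (-1/29, 16/29) (t = 23/29 on AB, s = 15/58 on CD)

Parametrize AB as A + t(B − A) = (-4 + 5 t, -5 + 7 t) and CD as C + s(D − C) = (1 + -4 s, -1 + 6 s). Solve the linear system for (t, s). Determinant = -58 ≠ 0, so a unique intersection of the containing lines exists. Solution: t = 23/29, s = 15/58 — both in [0, 1], so the segments cross. Intersection point: (-1/29, 16/29).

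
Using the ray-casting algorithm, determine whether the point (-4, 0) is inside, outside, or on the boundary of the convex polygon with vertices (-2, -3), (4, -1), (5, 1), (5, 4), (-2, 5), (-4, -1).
The point (-4, 0) lies strictly outside the polygon

Cast a horizontal ray to the right from the query point and count how many polygon edges it crosses (each edge strictly once or zero times, handled with the usual half-open convention). 
Parity of crossings → even ⇒ outside.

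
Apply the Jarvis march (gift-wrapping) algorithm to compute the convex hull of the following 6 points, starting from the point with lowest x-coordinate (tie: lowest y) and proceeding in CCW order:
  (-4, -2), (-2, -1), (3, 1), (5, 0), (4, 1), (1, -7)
Hull (CCW) = [(-4, -2), (1, -7), (5, 0), (4, 1), (3, 1), (-2, -1)]

Jarvis march: at each step, from the current hull vertex p, select the next vertex q as the point such that every other point lies strictly to the left of (or on) the directed line p → q. (Equivalently: for every other point r, the cross product (q − p) × (r − p) ≥ 0.)
Starting point (lowest x, tie lowest y): (-4, -2). Wrap until returning to start. Resulting hull: (-4, -2), (1, -7), (5, 0), (4, 1), (3, 1), (-2, -1).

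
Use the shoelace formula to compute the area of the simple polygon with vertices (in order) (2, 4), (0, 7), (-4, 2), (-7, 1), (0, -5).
Area = 97/2

Shoelace formula: Area = (1/2) |Σ_i (x_i · y_{i+1} − x_{i+1} · y_i)| (indices mod n). Compute each cross term:
  (2)(7) − (0)(4) = 14
  (0)(2) − (-4)(7) = 28
  (-4)(1) − (-7)(2) = 10
  (-7)(-5) − (0)(1) = 35
  (0)(4) − (2)(-5) = 10
Sum = 97, so (signed) Area = 97/2 = 97/2, |Area| = 97/2.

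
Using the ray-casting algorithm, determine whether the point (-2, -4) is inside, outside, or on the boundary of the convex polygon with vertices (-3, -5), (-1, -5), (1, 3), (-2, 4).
The point (-2, -4) lies strictly inside the polygon

Cast a horizontal ray to the right from the query point and count how many polygon edges it crosses (each edge strictly once or zero times, handled with the usual half-open convention). 
Parity of crossings → odd ⇒ inside.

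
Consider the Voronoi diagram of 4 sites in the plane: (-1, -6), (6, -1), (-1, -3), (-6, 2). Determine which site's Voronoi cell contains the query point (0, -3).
Nearest site = (-1, -3)

The Voronoi cell of site s contains exactly those query points closer to s than to any other site. Compute squared distances from q = (0, -3) to each site:
  (-1 − 0)² + (-3 − -3)² = 1
  (-1 − 0)² + (-6 − -3)² = 10
  (6 − 0)² + (-1 − -3)² = 40
  (-6 − 0)² + (2 − -3)² = 61
Minimum is attained by (-1, -3), so q lies in its Voronoi cell.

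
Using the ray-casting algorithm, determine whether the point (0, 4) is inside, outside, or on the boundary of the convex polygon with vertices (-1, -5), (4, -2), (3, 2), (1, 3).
The point (0, 4) lies strictly outside the polygon

Cast a horizontal ray to the right from the query point and count how many polygon edges it crosses (each edge strictly once or zero times, handled with the usual half-open convention). 
Parity of crossings → even ⇒ outside.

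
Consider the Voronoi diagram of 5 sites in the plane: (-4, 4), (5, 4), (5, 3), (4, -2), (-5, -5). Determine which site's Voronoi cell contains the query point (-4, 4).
Nearest site = (-4, 4)

The Voronoi cell of site s contains exactly those query points closer to s than to any other site. Compute squared distances from q = (-4, 4) to each site:
  (-4 − -4)² + (4 − 4)² = 0
  (5 − -4)² + (4 − 4)² = 81
  (-5 − -4)² + (-5 − 4)² = 82
  (5 − -4)² + (3 − 4)² = 82
  (4 − -4)² + (-2 − 4)² = 100
Minimum is attained by (-4, 4), so q lies in its Voronoi cell.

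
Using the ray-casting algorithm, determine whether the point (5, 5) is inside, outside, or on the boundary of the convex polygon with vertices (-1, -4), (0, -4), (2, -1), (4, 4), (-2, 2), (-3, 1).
The point (5, 5) lies strictly outside the polygon

Cast a horizontal ray to the right from the query point and count how many polygon edges it crosses (each edge strictly once or zero times, handled with the usual half-open convention). 
Parity of crossings → even ⇒ outside.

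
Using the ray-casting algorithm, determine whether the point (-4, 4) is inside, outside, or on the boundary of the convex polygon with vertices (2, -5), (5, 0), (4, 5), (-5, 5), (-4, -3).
The point (-4, 4) lies strictly inside the polygon

Cast a horizontal ray to the right from the query point and count how many polygon edges it crosses (each edge strictly once or zero times, handled with the usual half-open convention). 
Parity of crossings → odd ⇒ inside.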